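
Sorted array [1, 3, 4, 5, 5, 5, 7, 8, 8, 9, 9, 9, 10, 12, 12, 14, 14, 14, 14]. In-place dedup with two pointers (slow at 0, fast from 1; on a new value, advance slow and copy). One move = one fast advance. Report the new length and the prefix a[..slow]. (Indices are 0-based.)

length 10; prefix = [1, 3, 4, 5, 7, 8, 9, 10, 12, 14]

slow=0 fast=1: a[fast]=3≠a[slow]=1 write a[1]=3, slow++,fast++
slow=1 fast=2: a[fast]=4≠a[slow]=3 write a[2]=4, slow++,fast++
slow=2 fast=3: a[fast]=5≠a[slow]=4 write a[3]=5, slow++,fast++
slow=3 fast=4: a[fast]=5=a[slow] dup, fast++
slow=3 fast=5: a[fast]=5=a[slow] dup, fast++
slow=3 fast=6: a[fast]=7≠a[slow]=5 write a[4]=7, slow++,fast++
slow=4 fast=7: a[fast]=8≠a[slow]=7 write a[5]=8, slow++,fast++
slow=5 fast=8: a[fast]=8=a[slow] dup, fast++
slow=5 fast=9: a[fast]=9≠a[slow]=8 write a[6]=9, slow++,fast++
slow=6 fast=10: a[fast]=9=a[slow] dup, fast++
slow=6 fast=11: a[fast]=9=a[slow] dup, fast++
slow=6 fast=12: a[fast]=10≠a[slow]=9 write a[7]=10, slow++,fast++
slow=7 fast=13: a[fast]=12≠a[slow]=10 write a[8]=12, slow++,fast++
slow=8 fast=14: a[fast]=12=a[slow] dup, fast++
slow=8 fast=15: a[fast]=14≠a[slow]=12 write a[9]=14, slow++,fast++
slow=9 fast=16: a[fast]=14=a[slow] dup, fast++
slow=9 fast=17: a[fast]=14=a[slow] dup, fast++
slow=9 fast=18: a[fast]=14=a[slow] dup, fast++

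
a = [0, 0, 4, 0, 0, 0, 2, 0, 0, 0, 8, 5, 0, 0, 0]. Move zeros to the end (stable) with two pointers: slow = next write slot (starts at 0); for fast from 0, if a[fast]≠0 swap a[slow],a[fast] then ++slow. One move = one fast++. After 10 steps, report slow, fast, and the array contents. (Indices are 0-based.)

slow=2, fast=10, a=[4, 2, 0, 0, 0, 0, 0, 0, 0, 0, 8, 5, 0, 0, 0]

slow=0 fast=0: a[fast]=0, fast++
slow=0 fast=1: a[fast]=0, fast++
slow=0 fast=2: a[fast]=4≠0 swap→a[0]=4, slow++,fast++
slow=1 fast=3: a[fast]=0, fast++
slow=1 fast=4: a[fast]=0, fast++
slow=1 fast=5: a[fast]=0, fast++
slow=1 fast=6: a[fast]=2≠0 swap→a[1]=2, slow++,fast++
slow=2 fast=7: a[fast]=0, fast++
slow=2 fast=8: a[fast]=0, fast++
slow=2 fast=9: a[fast]=0, fast++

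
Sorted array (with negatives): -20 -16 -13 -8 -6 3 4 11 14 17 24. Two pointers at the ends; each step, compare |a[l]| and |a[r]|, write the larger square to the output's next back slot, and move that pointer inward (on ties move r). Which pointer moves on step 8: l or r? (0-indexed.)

l

l=0 r=10: |-20|<=|24| out[10]=576, r--
l=0 r=9: |-20|>|17| out[9]=400, l++
l=1 r=9: |-16|<=|17| out[8]=289, r--
l=1 r=8: |-16|>|14| out[7]=256, l++
l=2 r=8: |-13|<=|14| out[6]=196, r--
l=2 r=7: |-13|>|11| out[5]=169, l++
l=3 r=7: |-8|<=|11| out[4]=121, r--
l=3 r=6: |-8|>|4| out[3]=64, l++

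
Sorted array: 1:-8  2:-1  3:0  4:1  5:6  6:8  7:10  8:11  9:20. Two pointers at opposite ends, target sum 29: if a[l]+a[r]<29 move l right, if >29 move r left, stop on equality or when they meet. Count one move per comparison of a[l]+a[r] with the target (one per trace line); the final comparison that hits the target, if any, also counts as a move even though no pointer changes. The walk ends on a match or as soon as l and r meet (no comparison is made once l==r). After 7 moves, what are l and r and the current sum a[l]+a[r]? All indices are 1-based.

[1,9] -8+20=12 <29 → l++
[2,9] -1+20=19 <29 → l++
[3,9] 0+20=20 <29 → l++
[4,9] 1+20=21 <29 → l++
[5,9] 6+20=26 <29 → l++
[6,9] 8+20=28 <29 → l++
[7,9] 10+20=30 >29 → r--

l=7, r=8, sum=21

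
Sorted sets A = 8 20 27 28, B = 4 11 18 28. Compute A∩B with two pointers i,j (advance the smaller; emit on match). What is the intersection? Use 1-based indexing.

intersection = [28]

i=1 j=1: 8>4, j++
i=1 j=2: 8<11, i++
i=2 j=2: 20>11, j++
i=2 j=3: 20>18, j++
i=2 j=4: 20<28, i++
i=3 j=4: 27<28, i++
i=4 j=4: 28==28 emit, i++,j++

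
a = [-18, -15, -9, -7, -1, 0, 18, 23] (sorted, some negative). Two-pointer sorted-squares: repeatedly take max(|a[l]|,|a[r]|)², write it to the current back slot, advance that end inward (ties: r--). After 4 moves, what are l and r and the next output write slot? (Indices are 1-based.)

[1,8] |-18|<=|23| out[8]=529 → r--
[1,7] |-18|<=|18| out[7]=324 → r--
[1,6] |-18|>|0| out[6]=324 → l++
[2,6] |-15|>|0| out[5]=225 → l++

l=3, r=6, next write slot=4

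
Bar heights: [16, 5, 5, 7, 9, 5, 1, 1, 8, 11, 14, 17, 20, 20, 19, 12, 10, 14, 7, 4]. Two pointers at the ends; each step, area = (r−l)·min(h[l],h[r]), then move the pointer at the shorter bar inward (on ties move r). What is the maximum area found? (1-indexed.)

[1,20] min(16,4)*19=76 best=76 * → r--
[1,19] min(16,7)*18=126 best=126 * → r--
[1,18] min(16,14)*17=238 best=238 * → r--
[1,17] min(16,10)*16=160 best=238 → r--
[1,16] min(16,12)*15=180 best=238 → r--
[1,15] min(16,19)*14=224 best=238 → l++
[2,15] min(5,19)*13=65 best=238 → l++
[3,15] min(5,19)*12=60 best=238 → l++
[4,15] min(7,19)*11=77 best=238 → l++
[5,15] min(9,19)*10=90 best=238 → l++
[6,15] min(5,19)*9=45 best=238 → l++
[7,15] min(1,19)*8=8 best=238 → l++
[8,15] min(1,19)*7=7 best=238 → l++
[9,15] min(8,19)*6=48 best=238 → l++
[10,15] min(11,19)*5=55 best=238 → l++
[11,15] min(14,19)*4=56 best=238 → l++
[12,15] min(17,19)*3=51 best=238 → l++
[13,15] min(20,19)*2=38 best=238 → r--
[13,14] min(20,20)*1=20 best=238 → r--

max area = 238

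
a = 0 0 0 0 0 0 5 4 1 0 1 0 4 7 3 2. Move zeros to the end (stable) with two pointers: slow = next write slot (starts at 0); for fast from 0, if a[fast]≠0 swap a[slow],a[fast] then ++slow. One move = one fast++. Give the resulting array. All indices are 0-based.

(s=0,f=0) a[fast]=0 → fast++
(s=0,f=1) a[fast]=0 → fast++
(s=0,f=2) a[fast]=0 → fast++
(s=0,f=3) a[fast]=0 → fast++
(s=0,f=4) a[fast]=0 → fast++
(s=0,f=5) a[fast]=0 → fast++
(s=0,f=6) a[fast]=5≠0 swap→a[0]=5 → slow++,fast++
(s=1,f=7) a[fast]=4≠0 swap→a[1]=4 → slow++,fast++
(s=2,f=8) a[fast]=1≠0 swap→a[2]=1 → slow++,fast++
(s=3,f=9) a[fast]=0 → fast++
(s=3,f=10) a[fast]=1≠0 swap→a[3]=1 → slow++,fast++
(s=4,f=11) a[fast]=0 → fast++
(s=4,f=12) a[fast]=4≠0 swap→a[4]=4 → slow++,fast++
(s=5,f=13) a[fast]=7≠0 swap→a[5]=7 → slow++,fast++
(s=6,f=14) a[fast]=3≠0 swap→a[6]=3 → slow++,fast++
(s=7,f=15) a[fast]=2≠0 swap→a[7]=2 → slow++,fast++

[5, 4, 1, 1, 4, 7, 3, 2, 0, 0, 0, 0, 0, 0, 0, 0]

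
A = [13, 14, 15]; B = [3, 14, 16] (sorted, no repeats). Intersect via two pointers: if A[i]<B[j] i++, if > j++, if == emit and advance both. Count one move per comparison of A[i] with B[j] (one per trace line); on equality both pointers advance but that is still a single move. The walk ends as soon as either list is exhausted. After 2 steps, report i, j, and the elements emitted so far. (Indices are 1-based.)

i=2, j=2, emitted=[]

[i=1,j=1] 13>3 → j++
[i=1,j=2] 13<14 → i++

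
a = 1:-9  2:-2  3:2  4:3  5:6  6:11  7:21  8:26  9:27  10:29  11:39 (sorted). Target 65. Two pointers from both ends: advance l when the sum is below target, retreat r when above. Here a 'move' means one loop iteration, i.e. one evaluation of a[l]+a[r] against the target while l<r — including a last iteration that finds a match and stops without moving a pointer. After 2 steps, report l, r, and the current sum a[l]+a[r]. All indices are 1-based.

[1,11] -9+39=30 <65 → l++
[2,11] -2+39=37 <65 → l++

l=3, r=11, sum=41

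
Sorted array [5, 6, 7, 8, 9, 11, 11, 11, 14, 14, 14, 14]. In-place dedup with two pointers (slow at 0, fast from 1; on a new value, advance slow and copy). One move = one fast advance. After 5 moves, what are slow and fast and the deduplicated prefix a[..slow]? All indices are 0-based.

slow=5, fast=6, prefix=[5, 6, 7, 8, 9, 11]

(s=0,f=1) a[fast]=6≠a[slow]=5 write a[1]=6 → slow++,fast++
(s=1,f=2) a[fast]=7≠a[slow]=6 write a[2]=7 → slow++,fast++
(s=2,f=3) a[fast]=8≠a[slow]=7 write a[3]=8 → slow++,fast++
(s=3,f=4) a[fast]=9≠a[slow]=8 write a[4]=9 → slow++,fast++
(s=4,f=5) a[fast]=11≠a[slow]=9 write a[5]=11 → slow++,fast++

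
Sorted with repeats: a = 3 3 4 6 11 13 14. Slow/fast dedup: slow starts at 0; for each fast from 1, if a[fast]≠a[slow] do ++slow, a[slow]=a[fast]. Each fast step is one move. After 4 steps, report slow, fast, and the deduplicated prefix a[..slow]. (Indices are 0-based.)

slow=0 fast=1: a[fast]=3=a[slow] dup, fast++
slow=0 fast=2: a[fast]=4≠a[slow]=3 write a[1]=4, slow++,fast++
slow=1 fast=3: a[fast]=6≠a[slow]=4 write a[2]=6, slow++,fast++
slow=2 fast=4: a[fast]=11≠a[slow]=6 write a[3]=11, slow++,fast++

slow=3, fast=5, prefix=[3, 4, 6, 11]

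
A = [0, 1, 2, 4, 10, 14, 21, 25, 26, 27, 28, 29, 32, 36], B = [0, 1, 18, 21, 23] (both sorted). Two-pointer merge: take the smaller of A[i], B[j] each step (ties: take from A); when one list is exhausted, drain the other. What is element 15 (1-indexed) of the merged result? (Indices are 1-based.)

merged[15] = 27

[i=1,j=1] A[i]=0<=B[j]=0 take 0 → i++
[i=2,j=1] A[i]=1>B[j]=0 take 0 → j++
[i=2,j=2] A[i]=1<=B[j]=1 take 1 → i++
[i=3,j=2] A[i]=2>B[j]=1 take 1 → j++
[i=3,j=3] A[i]=2<=B[j]=18 take 2 → i++
[i=4,j=3] A[i]=4<=B[j]=18 take 4 → i++
[i=5,j=3] A[i]=10<=B[j]=18 take 10 → i++
[i=6,j=3] A[i]=14<=B[j]=18 take 14 → i++
[i=7,j=3] A[i]=21>B[j]=18 take 18 → j++
[i=7,j=4] A[i]=21<=B[j]=21 take 21 → i++
[i=8,j=4] A[i]=25>B[j]=21 take 21 → j++
[i=8,j=5] A[i]=25>B[j]=23 take 23 → j++
[i=8,j=6] B done, take A[i]=25 → i++
[i=9,j=6] B done, take A[i]=26 → i++
[i=10,j=6] B done, take A[i]=27 → i++
[i=11,j=6] B done, take A[i]=28 → i++
[i=12,j=6] B done, take A[i]=29 → i++
[i=13,j=6] B done, take A[i]=32 → i++
[i=14,j=6] B done, take A[i]=36 → i++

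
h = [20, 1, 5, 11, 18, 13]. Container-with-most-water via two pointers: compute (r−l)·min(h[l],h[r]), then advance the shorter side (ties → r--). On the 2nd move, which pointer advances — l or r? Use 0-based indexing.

l=0 r=5: min(20,13)*5=65 best=65 *, r--
l=0 r=4: min(20,18)*4=72 best=72 *, r--

r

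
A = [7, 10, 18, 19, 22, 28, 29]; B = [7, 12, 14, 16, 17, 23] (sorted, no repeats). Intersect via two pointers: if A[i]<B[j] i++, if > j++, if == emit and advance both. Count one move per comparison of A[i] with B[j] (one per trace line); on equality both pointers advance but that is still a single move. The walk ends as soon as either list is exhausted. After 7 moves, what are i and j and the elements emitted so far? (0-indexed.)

i=3, j=5, emitted=[7]

[i=0,j=0] 7==7 emit → i++,j++
[i=1,j=1] 10<12 → i++
[i=2,j=1] 18>12 → j++
[i=2,j=2] 18>14 → j++
[i=2,j=3] 18>16 → j++
[i=2,j=4] 18>17 → j++
[i=2,j=5] 18<23 → i++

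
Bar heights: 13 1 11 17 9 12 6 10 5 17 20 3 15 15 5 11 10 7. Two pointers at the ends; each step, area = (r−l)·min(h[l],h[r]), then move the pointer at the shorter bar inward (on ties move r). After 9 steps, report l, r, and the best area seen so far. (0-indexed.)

[0,17] min(13,7)*17=119 best=119 * → r--
[0,16] min(13,10)*16=160 best=160 * → r--
[0,15] min(13,11)*15=165 best=165 * → r--
[0,14] min(13,5)*14=70 best=165 → r--
[0,13] min(13,15)*13=169 best=169 * → l++
[1,13] min(1,15)*12=12 best=169 → l++
[2,13] min(11,15)*11=121 best=169 → l++
[3,13] min(17,15)*10=150 best=169 → r--
[3,12] min(17,15)*9=135 best=169 → r--

l=3, r=11, best area=169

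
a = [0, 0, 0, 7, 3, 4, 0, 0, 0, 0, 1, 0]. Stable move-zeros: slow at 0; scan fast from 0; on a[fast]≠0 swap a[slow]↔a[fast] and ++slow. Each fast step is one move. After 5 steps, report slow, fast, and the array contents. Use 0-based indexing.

slow=0 fast=0: a[fast]=0, fast++
slow=0 fast=1: a[fast]=0, fast++
slow=0 fast=2: a[fast]=0, fast++
slow=0 fast=3: a[fast]=7≠0 swap→a[0]=7, slow++,fast++
slow=1 fast=4: a[fast]=3≠0 swap→a[1]=3, slow++,fast++

slow=2, fast=5, a=[7, 3, 0, 0, 0, 4, 0, 0, 0, 0, 1, 0]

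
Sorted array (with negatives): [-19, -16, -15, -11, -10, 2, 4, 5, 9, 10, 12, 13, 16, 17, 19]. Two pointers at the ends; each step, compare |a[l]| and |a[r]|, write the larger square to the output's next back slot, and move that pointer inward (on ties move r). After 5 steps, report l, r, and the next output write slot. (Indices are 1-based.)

l=1 r=15: |-19|<=|19| out[15]=361, r--
l=1 r=14: |-19|>|17| out[14]=361, l++
l=2 r=14: |-16|<=|17| out[13]=289, r--
l=2 r=13: |-16|<=|16| out[12]=256, r--
l=2 r=12: |-16|>|13| out[11]=256, l++

l=3, r=12, next write slot=10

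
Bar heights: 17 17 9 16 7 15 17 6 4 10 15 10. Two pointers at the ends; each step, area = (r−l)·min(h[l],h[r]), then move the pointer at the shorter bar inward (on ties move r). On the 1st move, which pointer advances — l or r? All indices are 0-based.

l=0 r=11: min(17,10)*11=110 best=110 *, r--

r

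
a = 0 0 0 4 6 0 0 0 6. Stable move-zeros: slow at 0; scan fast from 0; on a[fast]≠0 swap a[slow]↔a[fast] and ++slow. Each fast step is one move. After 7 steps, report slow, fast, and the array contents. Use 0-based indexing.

slow=0 fast=0: a[fast]=0, fast++
slow=0 fast=1: a[fast]=0, fast++
slow=0 fast=2: a[fast]=0, fast++
slow=0 fast=3: a[fast]=4≠0 swap→a[0]=4, slow++,fast++
slow=1 fast=4: a[fast]=6≠0 swap→a[1]=6, slow++,fast++
slow=2 fast=5: a[fast]=0, fast++
slow=2 fast=6: a[fast]=0, fast++

slow=2, fast=7, a=[4, 6, 0, 0, 0, 0, 0, 0, 6]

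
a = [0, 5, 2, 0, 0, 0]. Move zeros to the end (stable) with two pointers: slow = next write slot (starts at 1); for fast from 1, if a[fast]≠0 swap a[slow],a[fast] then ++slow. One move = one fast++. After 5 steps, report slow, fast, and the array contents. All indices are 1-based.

slow=3, fast=6, a=[5, 2, 0, 0, 0, 0]

(s=1,f=1) a[fast]=0 → fast++
(s=1,f=2) a[fast]=5≠0 swap→a[1]=5 → slow++,fast++
(s=2,f=3) a[fast]=2≠0 swap→a[2]=2 → slow++,fast++
(s=3,f=4) a[fast]=0 → fast++
(s=3,f=5) a[fast]=0 → fast++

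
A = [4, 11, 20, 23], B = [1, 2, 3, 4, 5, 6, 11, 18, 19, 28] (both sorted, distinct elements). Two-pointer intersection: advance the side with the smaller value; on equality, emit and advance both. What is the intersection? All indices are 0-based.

i=0 j=0: 4>1, j++
i=0 j=1: 4>2, j++
i=0 j=2: 4>3, j++
i=0 j=3: 4==4 emit, i++,j++
i=1 j=4: 11>5, j++
i=1 j=5: 11>6, j++
i=1 j=6: 11==11 emit, i++,j++
i=2 j=7: 20>18, j++
i=2 j=8: 20>19, j++
i=2 j=9: 20<28, i++
i=3 j=9: 23<28, i++

intersection = [4, 11]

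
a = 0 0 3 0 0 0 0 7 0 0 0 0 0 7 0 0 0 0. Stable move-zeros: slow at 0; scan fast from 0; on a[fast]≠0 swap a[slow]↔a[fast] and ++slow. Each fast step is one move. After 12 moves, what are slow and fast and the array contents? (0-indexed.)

(s=0,f=0) a[fast]=0 → fast++
(s=0,f=1) a[fast]=0 → fast++
(s=0,f=2) a[fast]=3≠0 swap→a[0]=3 → slow++,fast++
(s=1,f=3) a[fast]=0 → fast++
(s=1,f=4) a[fast]=0 → fast++
(s=1,f=5) a[fast]=0 → fast++
(s=1,f=6) a[fast]=0 → fast++
(s=1,f=7) a[fast]=7≠0 swap→a[1]=7 → slow++,fast++
(s=2,f=8) a[fast]=0 → fast++
(s=2,f=9) a[fast]=0 → fast++
(s=2,f=10) a[fast]=0 → fast++
(s=2,f=11) a[fast]=0 → fast++

slow=2, fast=12, a=[3, 7, 0, 0, 0, 0, 0, 0, 0, 0, 0, 0, 0, 7, 0, 0, 0, 0]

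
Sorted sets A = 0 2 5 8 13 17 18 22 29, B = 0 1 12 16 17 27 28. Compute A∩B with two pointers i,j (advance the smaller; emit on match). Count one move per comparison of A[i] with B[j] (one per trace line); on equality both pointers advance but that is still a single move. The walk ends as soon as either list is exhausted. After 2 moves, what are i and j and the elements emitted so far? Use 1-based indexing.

i=1 j=1: 0==0 emit, i++,j++
i=2 j=2: 2>1, j++

i=2, j=3, emitted=[0]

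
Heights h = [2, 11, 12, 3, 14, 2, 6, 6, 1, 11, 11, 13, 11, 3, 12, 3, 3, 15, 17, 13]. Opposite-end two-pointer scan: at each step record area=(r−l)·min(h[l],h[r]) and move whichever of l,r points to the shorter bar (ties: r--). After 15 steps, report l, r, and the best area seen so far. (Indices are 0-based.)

l=14, r=18, best area=204

[0,19] min(2,13)*19=38 best=38 * → l++
[1,19] min(11,13)*18=198 best=198 * → l++
[2,19] min(12,13)*17=204 best=204 * → l++
[3,19] min(3,13)*16=48 best=204 → l++
[4,19] min(14,13)*15=195 best=204 → r--
[4,18] min(14,17)*14=196 best=204 → l++
[5,18] min(2,17)*13=26 best=204 → l++
[6,18] min(6,17)*12=72 best=204 → l++
[7,18] min(6,17)*11=66 best=204 → l++
[8,18] min(1,17)*10=10 best=204 → l++
[9,18] min(11,17)*9=99 best=204 → l++
[10,18] min(11,17)*8=88 best=204 → l++
[11,18] min(13,17)*7=91 best=204 → l++
[12,18] min(11,17)*6=66 best=204 → l++
[13,18] min(3,17)*5=15 best=204 → l++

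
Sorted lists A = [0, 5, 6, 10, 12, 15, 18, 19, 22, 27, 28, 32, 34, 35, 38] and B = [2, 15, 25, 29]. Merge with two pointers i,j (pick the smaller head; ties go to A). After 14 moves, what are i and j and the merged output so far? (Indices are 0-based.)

i=0 j=0: A[i]=0<=B[j]=2 take 0, i++
i=1 j=0: A[i]=5>B[j]=2 take 2, j++
i=1 j=1: A[i]=5<=B[j]=15 take 5, i++
i=2 j=1: A[i]=6<=B[j]=15 take 6, i++
i=3 j=1: A[i]=10<=B[j]=15 take 10, i++
i=4 j=1: A[i]=12<=B[j]=15 take 12, i++
i=5 j=1: A[i]=15<=B[j]=15 take 15, i++
i=6 j=1: A[i]=18>B[j]=15 take 15, j++
i=6 j=2: A[i]=18<=B[j]=25 take 18, i++
i=7 j=2: A[i]=19<=B[j]=25 take 19, i++
i=8 j=2: A[i]=22<=B[j]=25 take 22, i++
i=9 j=2: A[i]=27>B[j]=25 take 25, j++
i=9 j=3: A[i]=27<=B[j]=29 take 27, i++
i=10 j=3: A[i]=28<=B[j]=29 take 28, i++

i=11, j=3, merged so far=[0, 2, 5, 6, 10, 12, 15, 15, 18, 19, 22, 25, 27, 28]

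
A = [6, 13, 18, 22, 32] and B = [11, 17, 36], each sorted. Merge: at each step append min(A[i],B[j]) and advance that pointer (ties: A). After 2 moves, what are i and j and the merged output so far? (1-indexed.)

i=2, j=2, merged so far=[6, 11]

[i=1,j=1] A[i]=6<=B[j]=11 take 6 → i++
[i=2,j=1] A[i]=13>B[j]=11 take 11 → j++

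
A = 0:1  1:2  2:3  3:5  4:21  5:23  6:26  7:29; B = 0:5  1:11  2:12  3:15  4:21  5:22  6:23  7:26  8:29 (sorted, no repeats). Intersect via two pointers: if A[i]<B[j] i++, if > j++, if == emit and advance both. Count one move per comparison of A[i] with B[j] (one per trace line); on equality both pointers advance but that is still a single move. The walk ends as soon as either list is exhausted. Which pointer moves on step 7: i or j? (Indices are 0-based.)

[i=0,j=0] 1<5 → i++
[i=1,j=0] 2<5 → i++
[i=2,j=0] 3<5 → i++
[i=3,j=0] 5==5 emit → i++,j++
[i=4,j=1] 21>11 → j++
[i=4,j=2] 21>12 → j++
[i=4,j=3] 21>15 → j++

j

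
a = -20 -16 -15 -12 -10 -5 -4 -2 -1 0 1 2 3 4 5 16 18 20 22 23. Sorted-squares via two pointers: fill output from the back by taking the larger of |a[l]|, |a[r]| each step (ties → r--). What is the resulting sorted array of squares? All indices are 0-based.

[0, 1, 1, 4, 4, 9, 16, 16, 25, 25, 100, 144, 225, 256, 256, 324, 400, 400, 484, 529]

l=0 r=19: |-20|<=|23| out[19]=529, r--
l=0 r=18: |-20|<=|22| out[18]=484, r--
l=0 r=17: |-20|<=|20| out[17]=400, r--
l=0 r=16: |-20|>|18| out[16]=400, l++
l=1 r=16: |-16|<=|18| out[15]=324, r--
l=1 r=15: |-16|<=|16| out[14]=256, r--
l=1 r=14: |-16|>|5| out[13]=256, l++
l=2 r=14: |-15|>|5| out[12]=225, l++
l=3 r=14: |-12|>|5| out[11]=144, l++
l=4 r=14: |-10|>|5| out[10]=100, l++
l=5 r=14: |-5|<=|5| out[9]=25, r--
l=5 r=13: |-5|>|4| out[8]=25, l++
l=6 r=13: |-4|<=|4| out[7]=16, r--
l=6 r=12: |-4|>|3| out[6]=16, l++
l=7 r=12: |-2|<=|3| out[5]=9, r--
l=7 r=11: |-2|<=|2| out[4]=4, r--
l=7 r=10: |-2|>|1| out[3]=4, l++
l=8 r=10: |-1|<=|1| out[2]=1, r--
l=8 r=9: |-1|>|0| out[1]=1, l++
l=9 r=9: |0|<=|0| out[0]=0, r--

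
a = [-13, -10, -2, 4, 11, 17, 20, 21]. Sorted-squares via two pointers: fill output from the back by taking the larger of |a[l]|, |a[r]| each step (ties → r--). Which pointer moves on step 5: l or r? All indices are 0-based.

[0,7] |-13|<=|21| out[7]=441 → r--
[0,6] |-13|<=|20| out[6]=400 → r--
[0,5] |-13|<=|17| out[5]=289 → r--
[0,4] |-13|>|11| out[4]=169 → l++
[1,4] |-10|<=|11| out[3]=121 → r--

r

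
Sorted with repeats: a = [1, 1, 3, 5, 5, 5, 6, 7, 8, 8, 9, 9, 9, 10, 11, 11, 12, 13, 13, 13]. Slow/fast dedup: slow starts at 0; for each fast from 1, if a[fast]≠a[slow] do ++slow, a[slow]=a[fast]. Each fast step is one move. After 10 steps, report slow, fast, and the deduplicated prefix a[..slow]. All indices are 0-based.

slow=0 fast=1: a[fast]=1=a[slow] dup, fast++
slow=0 fast=2: a[fast]=3≠a[slow]=1 write a[1]=3, slow++,fast++
slow=1 fast=3: a[fast]=5≠a[slow]=3 write a[2]=5, slow++,fast++
slow=2 fast=4: a[fast]=5=a[slow] dup, fast++
slow=2 fast=5: a[fast]=5=a[slow] dup, fast++
slow=2 fast=6: a[fast]=6≠a[slow]=5 write a[3]=6, slow++,fast++
slow=3 fast=7: a[fast]=7≠a[slow]=6 write a[4]=7, slow++,fast++
slow=4 fast=8: a[fast]=8≠a[slow]=7 write a[5]=8, slow++,fast++
slow=5 fast=9: a[fast]=8=a[slow] dup, fast++
slow=5 fast=10: a[fast]=9≠a[slow]=8 write a[6]=9, slow++,fast++

slow=6, fast=11, prefix=[1, 3, 5, 6, 7, 8, 9]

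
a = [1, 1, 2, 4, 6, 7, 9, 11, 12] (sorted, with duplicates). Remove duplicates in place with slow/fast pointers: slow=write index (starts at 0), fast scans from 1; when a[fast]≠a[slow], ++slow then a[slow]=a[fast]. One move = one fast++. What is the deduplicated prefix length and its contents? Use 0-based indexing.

(s=0,f=1) a[fast]=1=a[slow] dup → fast++
(s=0,f=2) a[fast]=2≠a[slow]=1 write a[1]=2 → slow++,fast++
(s=1,f=3) a[fast]=4≠a[slow]=2 write a[2]=4 → slow++,fast++
(s=2,f=4) a[fast]=6≠a[slow]=4 write a[3]=6 → slow++,fast++
(s=3,f=5) a[fast]=7≠a[slow]=6 write a[4]=7 → slow++,fast++
(s=4,f=6) a[fast]=9≠a[slow]=7 write a[5]=9 → slow++,fast++
(s=5,f=7) a[fast]=11≠a[slow]=9 write a[6]=11 → slow++,fast++
(s=6,f=8) a[fast]=12≠a[slow]=11 write a[7]=12 → slow++,fast++

length 8; prefix = [1, 2, 4, 6, 7, 9, 11, 12]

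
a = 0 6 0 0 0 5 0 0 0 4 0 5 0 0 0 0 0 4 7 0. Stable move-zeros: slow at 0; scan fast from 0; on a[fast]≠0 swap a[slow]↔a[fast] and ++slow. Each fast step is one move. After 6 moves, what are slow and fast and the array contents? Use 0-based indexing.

(s=0,f=0) a[fast]=0 → fast++
(s=0,f=1) a[fast]=6≠0 swap→a[0]=6 → slow++,fast++
(s=1,f=2) a[fast]=0 → fast++
(s=1,f=3) a[fast]=0 → fast++
(s=1,f=4) a[fast]=0 → fast++
(s=1,f=5) a[fast]=5≠0 swap→a[1]=5 → slow++,fast++

slow=2, fast=6, a=[6, 5, 0, 0, 0, 0, 0, 0, 0, 4, 0, 5, 0, 0, 0, 0, 0, 4, 7, 0]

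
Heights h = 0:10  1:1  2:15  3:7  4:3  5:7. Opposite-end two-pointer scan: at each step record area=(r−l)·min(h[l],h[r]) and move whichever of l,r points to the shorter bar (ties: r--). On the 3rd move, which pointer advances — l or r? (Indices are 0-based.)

r

l=0 r=5: min(10,7)*5=35 best=35 *, r--
l=0 r=4: min(10,3)*4=12 best=35, r--
l=0 r=3: min(10,7)*3=21 best=35, r--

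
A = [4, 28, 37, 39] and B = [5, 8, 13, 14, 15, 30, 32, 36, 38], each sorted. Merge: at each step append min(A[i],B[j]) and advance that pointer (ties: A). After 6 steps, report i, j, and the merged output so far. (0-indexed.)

[i=0,j=0] A[i]=4<=B[j]=5 take 4 → i++
[i=1,j=0] A[i]=28>B[j]=5 take 5 → j++
[i=1,j=1] A[i]=28>B[j]=8 take 8 → j++
[i=1,j=2] A[i]=28>B[j]=13 take 13 → j++
[i=1,j=3] A[i]=28>B[j]=14 take 14 → j++
[i=1,j=4] A[i]=28>B[j]=15 take 15 → j++

i=1, j=5, merged so far=[4, 5, 8, 13, 14, 15]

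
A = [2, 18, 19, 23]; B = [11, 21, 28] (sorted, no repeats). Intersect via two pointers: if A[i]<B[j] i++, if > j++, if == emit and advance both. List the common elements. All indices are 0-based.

i=0 j=0: 2<11, i++
i=1 j=0: 18>11, j++
i=1 j=1: 18<21, i++
i=2 j=1: 19<21, i++
i=3 j=1: 23>21, j++
i=3 j=2: 23<28, i++

intersection = []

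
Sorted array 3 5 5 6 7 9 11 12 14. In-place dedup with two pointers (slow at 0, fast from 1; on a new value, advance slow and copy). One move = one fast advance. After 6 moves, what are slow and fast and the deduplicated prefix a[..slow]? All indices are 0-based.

slow=5, fast=7, prefix=[3, 5, 6, 7, 9, 11]

slow=0 fast=1: a[fast]=5≠a[slow]=3 write a[1]=5, slow++,fast++
slow=1 fast=2: a[fast]=5=a[slow] dup, fast++
slow=1 fast=3: a[fast]=6≠a[slow]=5 write a[2]=6, slow++,fast++
slow=2 fast=4: a[fast]=7≠a[slow]=6 write a[3]=7, slow++,fast++
slow=3 fast=5: a[fast]=9≠a[slow]=7 write a[4]=9, slow++,fast++
slow=4 fast=6: a[fast]=11≠a[slow]=9 write a[5]=11, slow++,fast++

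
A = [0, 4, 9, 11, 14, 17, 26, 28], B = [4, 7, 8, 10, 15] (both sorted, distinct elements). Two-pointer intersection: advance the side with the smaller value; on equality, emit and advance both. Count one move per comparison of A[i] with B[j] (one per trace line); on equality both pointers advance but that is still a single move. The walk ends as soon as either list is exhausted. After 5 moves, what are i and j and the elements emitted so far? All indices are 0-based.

i=3, j=3, emitted=[4]

[i=0,j=0] 0<4 → i++
[i=1,j=0] 4==4 emit → i++,j++
[i=2,j=1] 9>7 → j++
[i=2,j=2] 9>8 → j++
[i=2,j=3] 9<10 → i++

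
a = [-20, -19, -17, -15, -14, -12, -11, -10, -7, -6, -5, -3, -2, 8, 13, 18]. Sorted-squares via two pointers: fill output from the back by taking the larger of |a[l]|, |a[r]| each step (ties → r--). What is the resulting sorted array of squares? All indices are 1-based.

[4, 9, 25, 36, 49, 64, 100, 121, 144, 169, 196, 225, 289, 324, 361, 400]

[1,16] |-20|>|18| out[16]=400 → l++
[2,16] |-19|>|18| out[15]=361 → l++
[3,16] |-17|<=|18| out[14]=324 → r--
[3,15] |-17|>|13| out[13]=289 → l++
[4,15] |-15|>|13| out[12]=225 → l++
[5,15] |-14|>|13| out[11]=196 → l++
[6,15] |-12|<=|13| out[10]=169 → r--
[6,14] |-12|>|8| out[9]=144 → l++
[7,14] |-11|>|8| out[8]=121 → l++
[8,14] |-10|>|8| out[7]=100 → l++
[9,14] |-7|<=|8| out[6]=64 → r--
[9,13] |-7|>|-2| out[5]=49 → l++
[10,13] |-6|>|-2| out[4]=36 → l++
[11,13] |-5|>|-2| out[3]=25 → l++
[12,13] |-3|>|-2| out[2]=9 → l++
[13,13] |-2|<=|-2| out[1]=4 → r--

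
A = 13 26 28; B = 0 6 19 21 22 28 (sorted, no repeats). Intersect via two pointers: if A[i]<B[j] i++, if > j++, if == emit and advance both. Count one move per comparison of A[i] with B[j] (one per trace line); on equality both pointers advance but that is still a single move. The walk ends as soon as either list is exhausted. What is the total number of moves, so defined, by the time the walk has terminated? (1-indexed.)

8 moves

[i=1,j=1] 13>0 → j++
[i=1,j=2] 13>6 → j++
[i=1,j=3] 13<19 → i++
[i=2,j=3] 26>19 → j++
[i=2,j=4] 26>21 → j++
[i=2,j=5] 26>22 → j++
[i=2,j=6] 26<28 → i++
[i=3,j=6] 28==28 emit → i++,j++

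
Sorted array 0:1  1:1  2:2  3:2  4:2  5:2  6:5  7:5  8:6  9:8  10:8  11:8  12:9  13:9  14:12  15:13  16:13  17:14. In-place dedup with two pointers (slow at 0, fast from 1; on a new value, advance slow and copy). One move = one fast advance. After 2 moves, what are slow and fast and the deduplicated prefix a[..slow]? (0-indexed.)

slow=0 fast=1: a[fast]=1=a[slow] dup, fast++
slow=0 fast=2: a[fast]=2≠a[slow]=1 write a[1]=2, slow++,fast++

slow=1, fast=3, prefix=[1, 2]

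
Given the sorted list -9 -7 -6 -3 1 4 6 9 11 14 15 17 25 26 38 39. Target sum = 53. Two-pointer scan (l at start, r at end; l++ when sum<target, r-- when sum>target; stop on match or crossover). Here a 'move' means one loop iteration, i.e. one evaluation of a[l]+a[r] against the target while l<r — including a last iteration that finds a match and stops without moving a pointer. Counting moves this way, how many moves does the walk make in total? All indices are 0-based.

l=0 r=15: -9+39=30 <53, l++
l=1 r=15: -7+39=32 <53, l++
l=2 r=15: -6+39=33 <53, l++
l=3 r=15: -3+39=36 <53, l++
l=4 r=15: 1+39=40 <53, l++
l=5 r=15: 4+39=43 <53, l++
l=6 r=15: 6+39=45 <53, l++
l=7 r=15: 9+39=48 <53, l++
l=8 r=15: 11+39=50 <53, l++
l=9 r=15: 14+39=53, found

10 moves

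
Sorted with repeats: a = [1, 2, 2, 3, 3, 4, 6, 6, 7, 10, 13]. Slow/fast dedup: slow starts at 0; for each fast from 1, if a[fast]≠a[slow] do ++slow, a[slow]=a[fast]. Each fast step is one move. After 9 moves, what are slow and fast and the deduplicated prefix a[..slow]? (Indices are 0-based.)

slow=6, fast=10, prefix=[1, 2, 3, 4, 6, 7, 10]

(s=0,f=1) a[fast]=2≠a[slow]=1 write a[1]=2 → slow++,fast++
(s=1,f=2) a[fast]=2=a[slow] dup → fast++
(s=1,f=3) a[fast]=3≠a[slow]=2 write a[2]=3 → slow++,fast++
(s=2,f=4) a[fast]=3=a[slow] dup → fast++
(s=2,f=5) a[fast]=4≠a[slow]=3 write a[3]=4 → slow++,fast++
(s=3,f=6) a[fast]=6≠a[slow]=4 write a[4]=6 → slow++,fast++
(s=4,f=7) a[fast]=6=a[slow] dup → fast++
(s=4,f=8) a[fast]=7≠a[slow]=6 write a[5]=7 → slow++,fast++
(s=5,f=9) a[fast]=10≠a[slow]=7 write a[6]=10 → slow++,fast++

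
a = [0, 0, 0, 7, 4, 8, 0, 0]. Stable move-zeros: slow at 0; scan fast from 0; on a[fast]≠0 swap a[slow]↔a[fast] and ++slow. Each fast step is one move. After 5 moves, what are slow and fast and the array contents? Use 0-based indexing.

(s=0,f=0) a[fast]=0 → fast++
(s=0,f=1) a[fast]=0 → fast++
(s=0,f=2) a[fast]=0 → fast++
(s=0,f=3) a[fast]=7≠0 swap→a[0]=7 → slow++,fast++
(s=1,f=4) a[fast]=4≠0 swap→a[1]=4 → slow++,fast++

slow=2, fast=5, a=[7, 4, 0, 0, 0, 8, 0, 0]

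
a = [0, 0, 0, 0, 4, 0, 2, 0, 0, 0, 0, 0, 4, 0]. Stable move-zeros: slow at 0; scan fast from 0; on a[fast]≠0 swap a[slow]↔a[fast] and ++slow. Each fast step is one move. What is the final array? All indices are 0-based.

slow=0 fast=0: a[fast]=0, fast++
slow=0 fast=1: a[fast]=0, fast++
slow=0 fast=2: a[fast]=0, fast++
slow=0 fast=3: a[fast]=0, fast++
slow=0 fast=4: a[fast]=4≠0 swap→a[0]=4, slow++,fast++
slow=1 fast=5: a[fast]=0, fast++
slow=1 fast=6: a[fast]=2≠0 swap→a[1]=2, slow++,fast++
slow=2 fast=7: a[fast]=0, fast++
slow=2 fast=8: a[fast]=0, fast++
slow=2 fast=9: a[fast]=0, fast++
slow=2 fast=10: a[fast]=0, fast++
slow=2 fast=11: a[fast]=0, fast++
slow=2 fast=12: a[fast]=4≠0 swap→a[2]=4, slow++,fast++
slow=3 fast=13: a[fast]=0, fast++

[4, 2, 4, 0, 0, 0, 0, 0, 0, 0, 0, 0, 0, 0]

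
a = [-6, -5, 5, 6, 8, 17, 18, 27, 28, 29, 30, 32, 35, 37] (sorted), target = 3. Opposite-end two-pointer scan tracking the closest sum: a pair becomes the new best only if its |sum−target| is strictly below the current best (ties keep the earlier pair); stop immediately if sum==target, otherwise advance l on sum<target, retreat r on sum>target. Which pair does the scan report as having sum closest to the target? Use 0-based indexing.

[0,13] -6+37=31 d=28 * → r--
[0,12] -6+35=29 d=26 * → r--
[0,11] -6+32=26 d=23 * → r--
[0,10] -6+30=24 d=21 * → r--
[0,9] -6+29=23 d=20 * → r--
[0,8] -6+28=22 d=19 * → r--
[0,7] -6+27=21 d=18 * → r--
[0,6] -6+18=12 d=9 * → r--
[0,5] -6+17=11 d=8 * → r--
[0,4] -6+8=2 d=1 * → l++
[1,4] -5+8=3 d=0 * → stop

pair (-5, 8) with sum 3 (|Δ|=0)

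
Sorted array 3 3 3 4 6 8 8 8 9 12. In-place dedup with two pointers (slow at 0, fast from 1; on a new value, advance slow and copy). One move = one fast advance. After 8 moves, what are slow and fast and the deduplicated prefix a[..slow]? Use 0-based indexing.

(s=0,f=1) a[fast]=3=a[slow] dup → fast++
(s=0,f=2) a[fast]=3=a[slow] dup → fast++
(s=0,f=3) a[fast]=4≠a[slow]=3 write a[1]=4 → slow++,fast++
(s=1,f=4) a[fast]=6≠a[slow]=4 write a[2]=6 → slow++,fast++
(s=2,f=5) a[fast]=8≠a[slow]=6 write a[3]=8 → slow++,fast++
(s=3,f=6) a[fast]=8=a[slow] dup → fast++
(s=3,f=7) a[fast]=8=a[slow] dup → fast++
(s=3,f=8) a[fast]=9≠a[slow]=8 write a[4]=9 → slow++,fast++

slow=4, fast=9, prefix=[3, 4, 6, 8, 9]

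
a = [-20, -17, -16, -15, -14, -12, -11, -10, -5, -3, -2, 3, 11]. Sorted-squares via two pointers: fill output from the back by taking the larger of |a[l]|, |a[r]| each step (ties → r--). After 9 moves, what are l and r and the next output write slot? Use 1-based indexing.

l=1 r=13: |-20|>|11| out[13]=400, l++
l=2 r=13: |-17|>|11| out[12]=289, l++
l=3 r=13: |-16|>|11| out[11]=256, l++
l=4 r=13: |-15|>|11| out[10]=225, l++
l=5 r=13: |-14|>|11| out[9]=196, l++
l=6 r=13: |-12|>|11| out[8]=144, l++
l=7 r=13: |-11|<=|11| out[7]=121, r--
l=7 r=12: |-11|>|3| out[6]=121, l++
l=8 r=12: |-10|>|3| out[5]=100, l++

l=9, r=12, next write slot=4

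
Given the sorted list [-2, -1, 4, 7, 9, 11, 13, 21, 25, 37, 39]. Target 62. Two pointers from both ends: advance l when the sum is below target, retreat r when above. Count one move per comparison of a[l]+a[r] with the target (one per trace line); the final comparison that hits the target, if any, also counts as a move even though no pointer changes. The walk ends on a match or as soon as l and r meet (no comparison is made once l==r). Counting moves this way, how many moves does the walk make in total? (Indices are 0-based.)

[0,10] -2+39=37 <62 → l++
[1,10] -1+39=38 <62 → l++
[2,10] 4+39=43 <62 → l++
[3,10] 7+39=46 <62 → l++
[4,10] 9+39=48 <62 → l++
[5,10] 11+39=50 <62 → l++
[6,10] 13+39=52 <62 → l++
[7,10] 21+39=60 <62 → l++
[8,10] 25+39=64 >62 → r--
[8,9] 25+37=62 → found

10 moves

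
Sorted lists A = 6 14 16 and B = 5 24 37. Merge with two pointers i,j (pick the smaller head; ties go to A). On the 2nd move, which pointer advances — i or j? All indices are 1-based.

[i=1,j=1] A[i]=6>B[j]=5 take 5 → j++
[i=1,j=2] A[i]=6<=B[j]=24 take 6 → i++

i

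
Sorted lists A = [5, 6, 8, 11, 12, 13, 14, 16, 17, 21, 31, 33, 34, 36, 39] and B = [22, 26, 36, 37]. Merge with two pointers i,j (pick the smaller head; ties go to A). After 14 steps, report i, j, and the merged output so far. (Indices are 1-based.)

[i=1,j=1] A[i]=5<=B[j]=22 take 5 → i++
[i=2,j=1] A[i]=6<=B[j]=22 take 6 → i++
[i=3,j=1] A[i]=8<=B[j]=22 take 8 → i++
[i=4,j=1] A[i]=11<=B[j]=22 take 11 → i++
[i=5,j=1] A[i]=12<=B[j]=22 take 12 → i++
[i=6,j=1] A[i]=13<=B[j]=22 take 13 → i++
[i=7,j=1] A[i]=14<=B[j]=22 take 14 → i++
[i=8,j=1] A[i]=16<=B[j]=22 take 16 → i++
[i=9,j=1] A[i]=17<=B[j]=22 take 17 → i++
[i=10,j=1] A[i]=21<=B[j]=22 take 21 → i++
[i=11,j=1] A[i]=31>B[j]=22 take 22 → j++
[i=11,j=2] A[i]=31>B[j]=26 take 26 → j++
[i=11,j=3] A[i]=31<=B[j]=36 take 31 → i++
[i=12,j=3] A[i]=33<=B[j]=36 take 33 → i++

i=13, j=3, merged so far=[5, 6, 8, 11, 12, 13, 14, 16, 17, 21, 22, 26, 31, 33]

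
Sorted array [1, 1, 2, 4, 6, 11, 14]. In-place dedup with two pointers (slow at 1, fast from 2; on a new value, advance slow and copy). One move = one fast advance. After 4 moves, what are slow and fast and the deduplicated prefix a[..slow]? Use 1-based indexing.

slow=1 fast=2: a[fast]=1=a[slow] dup, fast++
slow=1 fast=3: a[fast]=2≠a[slow]=1 write a[2]=2, slow++,fast++
slow=2 fast=4: a[fast]=4≠a[slow]=2 write a[3]=4, slow++,fast++
slow=3 fast=5: a[fast]=6≠a[slow]=4 write a[4]=6, slow++,fast++

slow=4, fast=6, prefix=[1, 2, 4, 6]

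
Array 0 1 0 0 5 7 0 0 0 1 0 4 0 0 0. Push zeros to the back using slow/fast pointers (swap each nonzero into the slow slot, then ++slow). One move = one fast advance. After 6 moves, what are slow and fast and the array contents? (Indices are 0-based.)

(s=0,f=0) a[fast]=0 → fast++
(s=0,f=1) a[fast]=1≠0 swap→a[0]=1 → slow++,fast++
(s=1,f=2) a[fast]=0 → fast++
(s=1,f=3) a[fast]=0 → fast++
(s=1,f=4) a[fast]=5≠0 swap→a[1]=5 → slow++,fast++
(s=2,f=5) a[fast]=7≠0 swap→a[2]=7 → slow++,fast++

slow=3, fast=6, a=[1, 5, 7, 0, 0, 0, 0, 0, 0, 1, 0, 4, 0, 0, 0]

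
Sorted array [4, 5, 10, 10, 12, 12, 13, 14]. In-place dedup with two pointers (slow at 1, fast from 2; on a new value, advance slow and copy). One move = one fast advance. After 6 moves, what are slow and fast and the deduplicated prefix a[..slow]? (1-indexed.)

slow=5, fast=8, prefix=[4, 5, 10, 12, 13]

slow=1 fast=2: a[fast]=5≠a[slow]=4 write a[2]=5, slow++,fast++
slow=2 fast=3: a[fast]=10≠a[slow]=5 write a[3]=10, slow++,fast++
slow=3 fast=4: a[fast]=10=a[slow] dup, fast++
slow=3 fast=5: a[fast]=12≠a[slow]=10 write a[4]=12, slow++,fast++
slow=4 fast=6: a[fast]=12=a[slow] dup, fast++
slow=4 fast=7: a[fast]=13≠a[slow]=12 write a[5]=13, slow++,fast++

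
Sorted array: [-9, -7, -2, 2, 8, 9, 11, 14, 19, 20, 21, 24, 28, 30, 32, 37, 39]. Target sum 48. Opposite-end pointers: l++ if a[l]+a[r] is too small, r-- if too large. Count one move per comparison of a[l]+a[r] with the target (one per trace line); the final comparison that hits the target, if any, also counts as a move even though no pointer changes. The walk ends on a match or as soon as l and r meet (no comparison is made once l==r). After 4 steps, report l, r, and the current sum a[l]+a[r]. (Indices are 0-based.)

l=4, r=16, sum=47

l=0 r=16: -9+39=30 <48, l++
l=1 r=16: -7+39=32 <48, l++
l=2 r=16: -2+39=37 <48, l++
l=3 r=16: 2+39=41 <48, l++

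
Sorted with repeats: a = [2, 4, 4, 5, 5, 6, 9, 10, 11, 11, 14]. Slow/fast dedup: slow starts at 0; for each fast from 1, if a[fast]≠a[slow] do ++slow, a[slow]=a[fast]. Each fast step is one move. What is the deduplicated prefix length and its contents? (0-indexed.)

length 8; prefix = [2, 4, 5, 6, 9, 10, 11, 14]

slow=0 fast=1: a[fast]=4≠a[slow]=2 write a[1]=4, slow++,fast++
slow=1 fast=2: a[fast]=4=a[slow] dup, fast++
slow=1 fast=3: a[fast]=5≠a[slow]=4 write a[2]=5, slow++,fast++
slow=2 fast=4: a[fast]=5=a[slow] dup, fast++
slow=2 fast=5: a[fast]=6≠a[slow]=5 write a[3]=6, slow++,fast++
slow=3 fast=6: a[fast]=9≠a[slow]=6 write a[4]=9, slow++,fast++
slow=4 fast=7: a[fast]=10≠a[slow]=9 write a[5]=10, slow++,fast++
slow=5 fast=8: a[fast]=11≠a[slow]=10 write a[6]=11, slow++,fast++
slow=6 fast=9: a[fast]=11=a[slow] dup, fast++
slow=6 fast=10: a[fast]=14≠a[slow]=11 write a[7]=14, slow++,fast++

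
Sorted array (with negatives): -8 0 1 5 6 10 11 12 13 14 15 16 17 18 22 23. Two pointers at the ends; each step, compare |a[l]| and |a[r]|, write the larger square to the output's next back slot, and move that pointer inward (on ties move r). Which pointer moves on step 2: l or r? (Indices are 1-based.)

l=1 r=16: |-8|<=|23| out[16]=529, r--
l=1 r=15: |-8|<=|22| out[15]=484, r--

r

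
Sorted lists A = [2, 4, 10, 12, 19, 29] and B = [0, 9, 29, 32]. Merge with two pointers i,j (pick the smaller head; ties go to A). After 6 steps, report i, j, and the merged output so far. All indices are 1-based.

i=1 j=1: A[i]=2>B[j]=0 take 0, j++
i=1 j=2: A[i]=2<=B[j]=9 take 2, i++
i=2 j=2: A[i]=4<=B[j]=9 take 4, i++
i=3 j=2: A[i]=10>B[j]=9 take 9, j++
i=3 j=3: A[i]=10<=B[j]=29 take 10, i++
i=4 j=3: A[i]=12<=B[j]=29 take 12, i++

i=5, j=3, merged so far=[0, 2, 4, 9, 10, 12]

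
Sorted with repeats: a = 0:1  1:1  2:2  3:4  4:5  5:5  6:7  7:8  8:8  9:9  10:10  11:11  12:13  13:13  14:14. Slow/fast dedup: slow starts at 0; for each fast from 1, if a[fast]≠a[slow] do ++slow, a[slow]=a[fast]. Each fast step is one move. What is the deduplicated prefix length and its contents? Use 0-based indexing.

slow=0 fast=1: a[fast]=1=a[slow] dup, fast++
slow=0 fast=2: a[fast]=2≠a[slow]=1 write a[1]=2, slow++,fast++
slow=1 fast=3: a[fast]=4≠a[slow]=2 write a[2]=4, slow++,fast++
slow=2 fast=4: a[fast]=5≠a[slow]=4 write a[3]=5, slow++,fast++
slow=3 fast=5: a[fast]=5=a[slow] dup, fast++
slow=3 fast=6: a[fast]=7≠a[slow]=5 write a[4]=7, slow++,fast++
slow=4 fast=7: a[fast]=8≠a[slow]=7 write a[5]=8, slow++,fast++
slow=5 fast=8: a[fast]=8=a[slow] dup, fast++
slow=5 fast=9: a[fast]=9≠a[slow]=8 write a[6]=9, slow++,fast++
slow=6 fast=10: a[fast]=10≠a[slow]=9 write a[7]=10, slow++,fast++
slow=7 fast=11: a[fast]=11≠a[slow]=10 write a[8]=11, slow++,fast++
slow=8 fast=12: a[fast]=13≠a[slow]=11 write a[9]=13, slow++,fast++
slow=9 fast=13: a[fast]=13=a[slow] dup, fast++
slow=9 fast=14: a[fast]=14≠a[slow]=13 write a[10]=14, slow++,fast++

length 11; prefix = [1, 2, 4, 5, 7, 8, 9, 10, 11, 13, 14]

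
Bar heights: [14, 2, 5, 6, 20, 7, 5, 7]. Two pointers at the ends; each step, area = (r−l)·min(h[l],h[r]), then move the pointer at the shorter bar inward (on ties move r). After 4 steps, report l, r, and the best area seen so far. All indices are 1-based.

l=2, r=5, best area=56

l=1 r=8: min(14,7)*7=49 best=49 *, r--
l=1 r=7: min(14,5)*6=30 best=49, r--
l=1 r=6: min(14,7)*5=35 best=49, r--
l=1 r=5: min(14,20)*4=56 best=56 *, l++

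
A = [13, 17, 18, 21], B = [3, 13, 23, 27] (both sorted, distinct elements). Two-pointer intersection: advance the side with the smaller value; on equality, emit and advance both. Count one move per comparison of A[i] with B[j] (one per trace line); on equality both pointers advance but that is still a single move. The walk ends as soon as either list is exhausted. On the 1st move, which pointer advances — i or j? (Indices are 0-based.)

j

[i=0,j=0] 13>3 → j++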